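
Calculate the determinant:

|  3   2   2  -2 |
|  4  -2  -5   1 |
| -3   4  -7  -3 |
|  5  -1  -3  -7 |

Expand along row 1:
  + (3) · M_11   where M_11 = det([-2 -5 1; 4 -7 -3; -1 -3 -7]) = -254
  − (2) · M_12   where M_12 = det([4 -5 1; -3 -7 -3; 5 -3 -7]) = 384
  + (2) · M_13   where M_13 = det([4 -2 1; -3 4 -3; 5 -1 -7]) = -69
  − (-2) · M_14   where M_14 = det([4 -2 -5; -3 4 -7; 5 -1 -3]) = 97
det = (+1)·(3)·(-254) + (-1)·(2)·(384) + (+1)·(2)·(-69) + (-1)·(-2)·(97) = -1474

-1474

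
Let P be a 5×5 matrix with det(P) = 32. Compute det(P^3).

det(P^3) = (det P)^3 = (32)^3 = 32768

32768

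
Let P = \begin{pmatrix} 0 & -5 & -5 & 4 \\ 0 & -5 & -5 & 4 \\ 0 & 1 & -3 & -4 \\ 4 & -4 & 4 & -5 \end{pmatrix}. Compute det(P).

|P| = 0

Expand along column 1 (it has 3 zeros):
  − (4) · M_41   where M_41 = det([-5 -5 4; -5 -5 4; 1 -3 -4]) = 0
det = (-1)·(4)·(0) = 0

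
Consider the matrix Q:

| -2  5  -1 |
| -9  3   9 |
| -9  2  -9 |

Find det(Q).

Expand along column 1:
  + (-2) · |3 9; 2 -9| = (-2)·(-27 − 18) = 90
  − (-9) · |5 -1; 2 -9| = −(-9)·(-45 − (-2)) = -387
  + (-9) · |5 -1; 3 9| = (-9)·(45 − (-3)) = -432
Sum: (90) + (-387) + (-432) = -729

det(Q) = -729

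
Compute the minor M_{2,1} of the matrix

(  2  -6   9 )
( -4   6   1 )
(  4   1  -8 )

The minor is 39.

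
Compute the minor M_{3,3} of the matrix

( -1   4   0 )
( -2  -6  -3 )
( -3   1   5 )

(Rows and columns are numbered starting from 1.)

Delete row 3 and column 3; the remaining 2×2 submatrix is [-1 4; -2 -6].
Its determinant is (-1)·(-6) − 4·(-2) = 14.

14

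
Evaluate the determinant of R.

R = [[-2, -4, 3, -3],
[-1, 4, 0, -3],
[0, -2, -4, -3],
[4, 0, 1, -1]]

det(R) = -696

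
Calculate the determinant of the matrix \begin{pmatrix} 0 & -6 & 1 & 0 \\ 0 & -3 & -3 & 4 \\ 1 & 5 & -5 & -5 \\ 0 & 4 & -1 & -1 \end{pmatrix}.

Expand along column 1 (it has 3 zeros):
  + (1) · M_31   where M_31 = det([-6 1 0; -3 -3 4; 4 -1 -1]) = -29
det = (+1)·(1)·(-29) = -29

-29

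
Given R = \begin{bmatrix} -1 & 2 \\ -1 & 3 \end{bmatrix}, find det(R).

The determinant is -1.

det(R) = (-1)·3 − 2·(-1) = -3 − (-2) = -1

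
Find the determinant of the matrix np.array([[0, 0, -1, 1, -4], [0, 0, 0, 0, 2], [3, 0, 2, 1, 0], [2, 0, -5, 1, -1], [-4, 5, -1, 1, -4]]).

Expand along row 2 (it has 4 zeros):
  − (2) · M_25   where M_25 = det([0 0 -1 1; 3 0 2 1; 2 0 -5 1; -4 5 -1 1]) = -90
det = (-1)·(2)·(-90) = 180

The determinant is 180.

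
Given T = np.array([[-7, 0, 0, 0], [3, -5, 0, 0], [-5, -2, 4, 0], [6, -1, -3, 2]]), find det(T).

T is lower triangular, so det(T) is the product of the diagonal entries:
det = (-7) · (-5) · (4) · (2) = 280

det(T) = 280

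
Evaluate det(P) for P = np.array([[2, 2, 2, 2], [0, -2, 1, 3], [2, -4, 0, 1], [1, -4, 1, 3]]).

-10

Expand along row 2 (it has 1 zero):
  + (-2) · M_22   where M_22 = det([2 2 2; 2 0 1; 1 1 3]) = -8
  − (1) · M_23   where M_23 = det([2 2 2; 2 -4 1; 1 -4 3]) = -34
  + (3) · M_24   where M_24 = det([2 2 2; 2 -4 0; 1 -4 1]) = -20
det = (+1)·(-2)·(-8) + (-1)·(1)·(-34) + (+1)·(3)·(-20) = -10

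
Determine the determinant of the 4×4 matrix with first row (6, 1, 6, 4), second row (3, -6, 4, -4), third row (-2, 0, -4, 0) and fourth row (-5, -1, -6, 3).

Expand along row 3 (it has 2 zeros):
  + (-2) · M_31   where M_31 = det([1 6 4; -6 4 -4; -1 -6 3]) = 280
  + (-4) · M_33   where M_33 = det([6 1 4; 3 -6 -4; -5 -1 3]) = -253
det = (+1)·(-2)·(280) + (+1)·(-4)·(-253) = 452

452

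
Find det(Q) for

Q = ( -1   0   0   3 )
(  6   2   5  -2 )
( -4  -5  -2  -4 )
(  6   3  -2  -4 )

Expand along row 1 (it has 2 zeros):
  + (-1) · M_11   where M_11 = det([2 5 -2; -5 -2 -4; 3 -2 -4]) = -192
  − (3) · M_14   where M_14 = det([6 2 5; -4 -5 -2; 6 3 -2]) = 146
det = (+1)·(-1)·(-192) + (-1)·(3)·(146) = -246

|Q| = -246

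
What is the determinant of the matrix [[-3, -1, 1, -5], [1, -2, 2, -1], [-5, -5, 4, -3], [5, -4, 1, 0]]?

Expand along row 4 (it has 1 zero):
  − (5) · M_41   where M_41 = det([-1 1 -5; -2 2 -1; -5 4 -3]) = -9
  + (-4) · M_42   where M_42 = det([-3 1 -5; 1 2 -1; -5 4 -3]) = -56
  − (1) · M_43   where M_43 = det([-3 -1 -5; 1 -2 -1; -5 -5 -3]) = 64
det = (-1)·(5)·(-9) + (+1)·(-4)·(-56) + (-1)·(1)·(64) = 205

205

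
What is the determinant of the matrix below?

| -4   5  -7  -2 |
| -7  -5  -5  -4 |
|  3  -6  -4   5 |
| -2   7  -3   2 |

Expand along row 1:
  + (-4) · M_11   where M_11 = det([-5 -5 -4; -6 -4 5; 7 -3 2]) = -454
  − (5) · M_12   where M_12 = det([-7 -5 -4; 3 -4 5; -2 -3 2]) = 99
  + (-7) · M_13   where M_13 = det([-7 -5 -4; 3 -6 5; -2 7 2]) = 373
  − (-2) · M_14   where M_14 = det([-7 -5 -5; 3 -6 -4; -2 7 -3]) = -452
det = (+1)·(-4)·(-454) + (-1)·(5)·(99) + (+1)·(-7)·(373) + (-1)·(-2)·(-452) = -2194

-2194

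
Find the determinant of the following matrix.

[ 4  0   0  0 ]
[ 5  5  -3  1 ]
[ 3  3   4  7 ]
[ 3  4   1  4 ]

-64

Expand along row 1 (it has 3 zeros):
  + (4) · M_11   where M_11 = det([5 -3 1; 3 4 7; 4 1 4]) = -16
det = (+1)·(4)·(-16) = -64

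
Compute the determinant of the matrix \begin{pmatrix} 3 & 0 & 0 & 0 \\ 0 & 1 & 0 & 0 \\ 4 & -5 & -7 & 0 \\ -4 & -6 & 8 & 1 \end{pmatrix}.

The matrix is lower triangular, so the determinant is the product of the diagonal entries:
det = (3) · (1) · (-7) · (1) = -21

-21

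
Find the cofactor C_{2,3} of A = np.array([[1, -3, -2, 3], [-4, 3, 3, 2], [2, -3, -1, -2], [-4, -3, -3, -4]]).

96

Delete row 2 and column 3; the remaining 3×3 submatrix is [1 -3 3; 2 -3 -2; -4 -3 -4].
Its determinant is -96.
The cofactor carries sign (−1)^(2+3) = −1, so C_{2,3} = −(-96) = 96.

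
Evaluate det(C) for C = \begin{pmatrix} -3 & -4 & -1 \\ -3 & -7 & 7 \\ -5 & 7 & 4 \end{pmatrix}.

379

Expand along row 1:
  + (-3) · |-7 7; 7 4| = (-3)·(-28 − 49) = 231
  − (-4) · |-3 7; -5 4| = −(-4)·(-12 − (-35)) = 92
  + (-1) · |-3 -7; -5 7| = (-1)·(-21 − 35) = 56
Sum: (231) + (92) + (56) = 379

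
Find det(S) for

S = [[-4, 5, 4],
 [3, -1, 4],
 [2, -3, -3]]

-3

Expand along row 1:
  + (-4) · |-1 4; -3 -3| = (-4)·(3 − (-12)) = -60
  − 5 · |3 4; 2 -3| = −5·(-9 − 8) = 85
  + 4 · |3 -1; 2 -3| = 4·(-9 − (-2)) = -28
Sum: (-60) + (85) + (-28) = -3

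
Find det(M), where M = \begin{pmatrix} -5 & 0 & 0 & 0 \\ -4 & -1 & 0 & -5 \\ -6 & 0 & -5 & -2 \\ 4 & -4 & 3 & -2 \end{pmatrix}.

Expand along row 1 (it has 3 zeros):
  + (-5) · M_11   where M_11 = det([-1 0 -5; 0 -5 -2; -4 3 -2]) = 84
det = (+1)·(-5)·(84) = -420

det(M) = -420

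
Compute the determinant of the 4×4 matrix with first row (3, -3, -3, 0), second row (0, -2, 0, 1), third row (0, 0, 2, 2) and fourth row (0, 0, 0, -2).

The matrix is upper triangular, so the determinant is the product of the diagonal entries:
det = (3) · (-2) · (2) · (-2) = 24

24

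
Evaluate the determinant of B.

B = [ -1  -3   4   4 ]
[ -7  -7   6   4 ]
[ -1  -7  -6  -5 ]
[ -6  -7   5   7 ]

Expand along row 1:
  + (-1) · M_11   where M_11 = det([-7 6 4; -7 -6 -5; -7 5 7]) = 315
  − (-3) · M_12   where M_12 = det([-7 6 4; -1 -6 -5; -6 5 7]) = 177
  + (4) · M_13   where M_13 = det([-7 -7 4; -1 -7 -5; -6 -7 7]) = 189
  − (4) · M_14   where M_14 = det([-7 -7 6; -1 -7 -6; -6 -7 5]) = 42
det = (+1)·(-1)·(315) + (-1)·(-3)·(177) + (+1)·(4)·(189) + (-1)·(4)·(42) = 804

804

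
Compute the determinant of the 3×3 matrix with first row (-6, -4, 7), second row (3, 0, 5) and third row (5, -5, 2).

Expand along column 2:
  − (-4) · |3 5; 5 2| = −(-4)·(6 − 25) = -76
  − (-5) · |-6 7; 3 5| = −(-5)·(-30 − 21) = -255
Sum: (-76) + (-255) = -331

-331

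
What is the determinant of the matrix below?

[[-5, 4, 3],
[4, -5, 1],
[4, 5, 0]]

The determinant is 161.

Expand along row 3:
  + 4 · |4 3; -5 1| = 4·(4 − (-15)) = 76
  − 5 · |-5 3; 4 1| = −5·(-5 − 12) = 85
Sum: (76) + (85) = 161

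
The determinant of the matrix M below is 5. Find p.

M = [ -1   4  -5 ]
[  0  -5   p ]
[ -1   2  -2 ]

5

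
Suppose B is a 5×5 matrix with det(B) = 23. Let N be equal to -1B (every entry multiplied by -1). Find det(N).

For a 5×5 matrix, det(-1B) = (-1)^5·det(B) = -1·det(B).
det(N) = (-1)·(23) = -23

The determinant is -23.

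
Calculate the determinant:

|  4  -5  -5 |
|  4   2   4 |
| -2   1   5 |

Expand along column 1:
  + 4 · |2 4; 1 5| = 4·(10 − 4) = 24
  − 4 · |-5 -5; 1 5| = −4·(-25 − (-5)) = 80
  + (-2) · |-5 -5; 2 4| = (-2)·(-20 − (-10)) = 20
Sum: (24) + (80) + (20) = 124

124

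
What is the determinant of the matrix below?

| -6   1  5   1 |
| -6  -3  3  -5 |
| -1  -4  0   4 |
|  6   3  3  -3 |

-1692

Expand along row 3 (it has 1 zero):
  + (-1) · M_31   where M_31 = det([1 5 1; -3 3 -5; 3 3 -3]) = -132
  − (-4) · M_32   where M_32 = det([-6 5 1; -6 3 -5; 6 3 -3]) = -312
  − (4) · M_34   where M_34 = det([-6 1 5; -6 -3 3; 6 3 3]) = 144
det = (+1)·(-1)·(-132) + (-1)·(-4)·(-312) + (-1)·(4)·(144) = -1692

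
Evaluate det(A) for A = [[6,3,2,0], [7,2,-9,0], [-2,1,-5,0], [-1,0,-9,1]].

Expand along column 4 (it has 3 zeros):
  + (1) · M_44   where M_44 = det([6 3 2; 7 2 -9; -2 1 -5]) = 175
det = (+1)·(1)·(175) = 175

det(A) = 175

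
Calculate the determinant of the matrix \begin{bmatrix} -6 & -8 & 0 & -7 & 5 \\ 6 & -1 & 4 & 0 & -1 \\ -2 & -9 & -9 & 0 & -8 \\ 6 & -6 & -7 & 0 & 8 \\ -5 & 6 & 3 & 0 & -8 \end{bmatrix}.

-25305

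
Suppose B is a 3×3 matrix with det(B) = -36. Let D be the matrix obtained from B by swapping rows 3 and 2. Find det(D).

Swapping two rows multiplies the determinant by −1.
det(D) = (-1)·(-36) = 36

The determinant is 36.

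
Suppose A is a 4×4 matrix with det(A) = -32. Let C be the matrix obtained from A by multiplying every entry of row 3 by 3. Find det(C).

|C| = -96

Scaling one row by 3 multiplies the determinant by 3.
det(C) = (3)·(-32) = -96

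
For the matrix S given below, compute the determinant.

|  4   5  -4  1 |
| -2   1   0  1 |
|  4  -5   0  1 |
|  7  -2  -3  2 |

Expand along column 3 (it has 2 zeros):
  + (-4) · M_13   where M_13 = det([-2 1 1; 4 -5 1; 7 -2 2]) = 42
  − (-3) · M_43   where M_43 = det([4 5 1; -2 1 1; 4 -5 1]) = 60
det = (+1)·(-4)·(42) + (-1)·(-3)·(60) = 12

12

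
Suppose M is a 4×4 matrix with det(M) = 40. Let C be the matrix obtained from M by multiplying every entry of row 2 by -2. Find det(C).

-80

Scaling one row by -2 multiplies the determinant by -2.
det(C) = (-2)·(40) = -80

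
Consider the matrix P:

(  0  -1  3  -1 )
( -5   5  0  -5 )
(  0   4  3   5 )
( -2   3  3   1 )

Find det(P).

Expand along column 1 (it has 2 zeros):
  − (-5) · M_21   where M_21 = det([-1 3 -1; 4 3 5; 3 3 1]) = 42
  − (-2) · M_41   where M_41 = det([-1 3 -1; 5 0 -5; 4 3 5]) = -165
det = (-1)·(-5)·(42) + (-1)·(-2)·(-165) = -120

The determinant is -120.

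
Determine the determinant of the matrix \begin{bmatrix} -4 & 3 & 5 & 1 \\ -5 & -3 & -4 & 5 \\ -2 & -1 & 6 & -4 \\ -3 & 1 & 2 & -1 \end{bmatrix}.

Expand along row 1:
  + (-4) · M_11   where M_11 = det([-3 -4 5; -1 6 -4; 1 2 -1]) = -26
  − (3) · M_12   where M_12 = det([-5 -4 5; -2 6 -4; -3 2 -1]) = 20
  + (5) · M_13   where M_13 = det([-5 -3 5; -2 -1 -4; -3 1 -1]) = -80
  − (1) · M_14   where M_14 = det([-5 -3 -4; -2 -1 6; -3 1 2]) = 102
det = (+1)·(-4)·(-26) + (-1)·(3)·(20) + (+1)·(5)·(-80) + (-1)·(1)·(102) = -458

The determinant is -458.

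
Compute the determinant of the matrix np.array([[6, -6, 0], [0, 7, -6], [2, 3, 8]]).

516

Expand along row 1:
  + 6 · |7 -6; 3 8| = 6·(56 − (-18)) = 444
  − (-6) · |0 -6; 2 8| = −(-6)·(0 − (-12)) = 72
Sum: (444) + (72) = 516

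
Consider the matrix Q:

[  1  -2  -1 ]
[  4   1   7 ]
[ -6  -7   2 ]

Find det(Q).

Expand along column 1:
  + 1 · |1 7; -7 2| = 1·(2 − (-49)) = 51
  − 4 · |-2 -1; -7 2| = −4·(-4 − 7) = 44
  + (-6) · |-2 -1; 1 7| = (-6)·(-14 − (-1)) = 78
Sum: (51) + (44) + (78) = 173

|Q| = 173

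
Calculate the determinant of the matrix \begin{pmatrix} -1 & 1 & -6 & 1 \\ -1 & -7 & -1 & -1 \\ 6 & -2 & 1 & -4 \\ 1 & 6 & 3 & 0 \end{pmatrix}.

The determinant is 184.

Expand along row 4 (it has 1 zero):
  − (1) · M_41   where M_41 = det([1 -6 1; -7 -1 -1; -2 1 -4]) = 152
  + (6) · M_42   where M_42 = det([-1 -6 1; -1 -1 -1; 6 1 -4]) = 60
  − (3) · M_43   where M_43 = det([-1 1 1; -1 -7 -1; 6 -2 -4]) = 8
det = (-1)·(1)·(152) + (+1)·(6)·(60) + (-1)·(3)·(8) = 184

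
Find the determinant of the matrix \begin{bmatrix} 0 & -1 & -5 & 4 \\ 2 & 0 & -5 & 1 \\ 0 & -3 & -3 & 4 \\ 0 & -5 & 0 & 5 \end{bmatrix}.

The determinant is 40.

Expand along column 1 (it has 3 zeros):
  − (2) · M_21   where M_21 = det([-1 -5 4; -3 -3 4; -5 0 5]) = -20
det = (-1)·(2)·(-20) = 40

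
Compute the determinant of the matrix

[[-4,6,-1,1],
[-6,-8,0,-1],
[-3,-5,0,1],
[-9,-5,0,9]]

Expand along column 3 (it has 3 zeros):
  + (-1) · M_13   where M_13 = det([-6 -8 -1; -3 -5 1; -9 -5 9]) = 126
det = (+1)·(-1)·(126) = -126

-126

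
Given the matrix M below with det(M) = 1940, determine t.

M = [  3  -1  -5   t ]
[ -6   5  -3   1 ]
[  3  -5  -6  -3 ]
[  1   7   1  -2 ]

2

Expanding along the row containing t, det(M) is linear in t: det(M) = (345)·t + (1250).
Set (345)·t + (1250) = 1940  ⇒  (345)·t = 690  ⇒  t = 2.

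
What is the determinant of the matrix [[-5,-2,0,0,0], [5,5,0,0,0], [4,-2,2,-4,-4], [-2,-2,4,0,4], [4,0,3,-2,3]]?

The matrix is block lower-triangular with a 2×2 block and a 3×3 block on the diagonal, so its determinant equals the product of the determinants of the diagonal blocks.
det of the 2×2 block = -15
det of the 3×3 block = 48
det = (-15)·(48) = -720

The determinant is -720.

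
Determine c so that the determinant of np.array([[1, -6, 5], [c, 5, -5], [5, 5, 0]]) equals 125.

3

Expanding along the row containing c, det(M) is linear in c: det(M) = (25)·c + (50).
Set (25)·c + (50) = 125  ⇒  (25)·c = 75  ⇒  c = 3.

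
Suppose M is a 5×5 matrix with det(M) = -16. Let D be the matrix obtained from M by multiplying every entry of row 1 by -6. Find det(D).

The determinant is 96.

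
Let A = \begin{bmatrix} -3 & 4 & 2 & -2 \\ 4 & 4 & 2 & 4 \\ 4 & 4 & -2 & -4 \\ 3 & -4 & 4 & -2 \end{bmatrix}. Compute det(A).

Expand along row 1:
  + (-3) · M_11   where M_11 = det([4 2 4; 4 -2 -4; -4 4 -2]) = 160
  − (4) · M_12   where M_12 = det([4 2 4; 4 -2 -4; 3 4 -2]) = 160
  + (2) · M_13   where M_13 = det([4 4 4; 4 4 -4; 3 -4 -2]) = -224
  − (-2) · M_14   where M_14 = det([4 4 2; 4 4 -2; 3 -4 4]) = -112
det = (+1)·(-3)·(160) + (-1)·(4)·(160) + (+1)·(2)·(-224) + (-1)·(-2)·(-112) = -1792

-1792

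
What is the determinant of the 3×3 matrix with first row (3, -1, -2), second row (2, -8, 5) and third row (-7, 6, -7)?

Expand along column 1:
  + 3 · |-8 5; 6 -7| = 3·(56 − 30) = 78
  − 2 · |-1 -2; 6 -7| = −2·(7 − (-12)) = -38
  + (-7) · |-1 -2; -8 5| = (-7)·(-5 − 16) = 147
Sum: (78) + (-38) + (147) = 187

The determinant is 187.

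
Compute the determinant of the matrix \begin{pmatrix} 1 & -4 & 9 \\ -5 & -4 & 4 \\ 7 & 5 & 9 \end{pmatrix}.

Expand along row 1:
  + 1 · |-4 4; 5 9| = 1·(-36 − 20) = -56
  − (-4) · |-5 4; 7 9| = −(-4)·(-45 − 28) = -292
  + 9 · |-5 -4; 7 5| = 9·(-25 − (-28)) = 27
Sum: (-56) + (-292) + (27) = -321

-321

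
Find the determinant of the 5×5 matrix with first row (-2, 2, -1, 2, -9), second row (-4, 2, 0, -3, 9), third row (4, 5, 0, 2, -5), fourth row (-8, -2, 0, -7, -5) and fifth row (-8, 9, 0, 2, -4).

Expand along column 3 (it has 4 zeros):
  + (-1) · M_13   where M_13 = det([-4 2 -3 9; 4 5 2 -5; -8 -2 -7 -5; -8 9 2 -4]) = -6068
det = (+1)·(-1)·(-6068) = 6068

The determinant is 6068.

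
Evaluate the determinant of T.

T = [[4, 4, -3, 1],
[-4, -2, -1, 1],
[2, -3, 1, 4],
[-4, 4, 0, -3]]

-284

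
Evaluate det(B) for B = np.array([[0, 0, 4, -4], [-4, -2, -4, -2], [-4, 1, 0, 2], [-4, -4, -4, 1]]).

-400

Expand along row 1 (it has 2 zeros):
  + (4) · M_13   where M_13 = det([-4 -2 -2; -4 1 2; -4 -4 1]) = -68
  − (-4) · M_14   where M_14 = det([-4 -2 -4; -4 1 0; -4 -4 -4]) = -32
det = (+1)·(4)·(-68) + (-1)·(-4)·(-32) = -400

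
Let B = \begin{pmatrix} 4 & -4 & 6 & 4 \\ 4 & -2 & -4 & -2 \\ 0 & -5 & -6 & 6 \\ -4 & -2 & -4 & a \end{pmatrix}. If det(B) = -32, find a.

a = 6

Expanding along the column containing a, det(B) is linear in a: det(B) = (-248)·a + (1456).
Set (-248)·a + (1456) = -32  ⇒  (-248)·a = -1488  ⇒  a = 6.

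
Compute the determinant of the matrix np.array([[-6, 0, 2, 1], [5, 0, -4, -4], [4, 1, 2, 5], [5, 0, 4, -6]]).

Expand along column 2 (it has 3 zeros):
  − (1) · M_32   where M_32 = det([-6 2 1; 5 -4 -4; 5 4 -6]) = -180
det = (-1)·(1)·(-180) = 180

180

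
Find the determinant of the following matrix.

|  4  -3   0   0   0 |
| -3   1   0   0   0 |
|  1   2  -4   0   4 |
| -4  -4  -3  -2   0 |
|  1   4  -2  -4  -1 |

The matrix is block lower-triangular with a 2×2 block and a 3×3 block on the diagonal, so its determinant equals the product of the determinants of the diagonal blocks.
det of the 2×2 block = -5
det of the 3×3 block = 24
det = (-5)·(24) = -120

The determinant is -120.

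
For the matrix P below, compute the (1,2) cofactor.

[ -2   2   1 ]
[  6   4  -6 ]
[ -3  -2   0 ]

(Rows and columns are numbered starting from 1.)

Delete row 1 and column 2; the remaining 2×2 submatrix is [6 -6; -3 0].
Its determinant is 6·0 − (-6)·(-3) = -18.
The cofactor carries sign (−1)^(1+2) = −1, so C_{1,2} = −(-18) = 18.

18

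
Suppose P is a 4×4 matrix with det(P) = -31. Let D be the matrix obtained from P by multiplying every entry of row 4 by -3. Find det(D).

|D| = 93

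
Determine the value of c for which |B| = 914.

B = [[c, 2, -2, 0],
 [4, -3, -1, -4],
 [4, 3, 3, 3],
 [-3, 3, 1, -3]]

Expanding along the column containing c, det(B) is linear in c: det(B) = (42)·c + (536).
Set (42)·c + (536) = 914  ⇒  (42)·c = 378  ⇒  c = 9.

c = 9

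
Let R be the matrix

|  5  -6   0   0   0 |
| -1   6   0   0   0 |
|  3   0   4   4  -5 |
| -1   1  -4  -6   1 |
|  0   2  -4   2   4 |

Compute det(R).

det(R) = 2496

R is block lower-triangular with a 2×2 block and a 3×3 block on the diagonal, so its determinant equals the product of the determinants of the diagonal blocks.
det of the 2×2 block = 24
det of the 3×3 block = 104
det = (24)·(104) = 2496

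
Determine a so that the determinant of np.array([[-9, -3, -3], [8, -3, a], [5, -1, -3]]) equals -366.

Expanding along the column containing a, det(B) is linear in a: det(B) = (-24)·a + (-174).
Set (-24)·a + (-174) = -366  ⇒  (-24)·a = -192  ⇒  a = 8.

8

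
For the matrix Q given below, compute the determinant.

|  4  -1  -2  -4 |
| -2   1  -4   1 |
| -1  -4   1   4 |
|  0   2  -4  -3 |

Expand along row 4 (it has 1 zero):
  + (2) · M_42   where M_42 = det([4 -2 -4; -2 -4 1; -1 1 4]) = -58
  − (-4) · M_43   where M_43 = det([4 -1 -4; -2 1 1; -1 -4 4]) = -11
  + (-3) · M_44   where M_44 = det([4 -1 -2; -2 1 -4; -1 -4 1]) = -84
det = (+1)·(2)·(-58) + (-1)·(-4)·(-11) + (+1)·(-3)·(-84) = 92

92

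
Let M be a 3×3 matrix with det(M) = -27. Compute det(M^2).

729

det(M^2) = (det M)^2 = (-27)^2 = 729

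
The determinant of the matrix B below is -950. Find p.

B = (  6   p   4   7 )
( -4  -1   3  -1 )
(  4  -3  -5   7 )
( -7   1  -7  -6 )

Expanding along the column containing p, det(B) is linear in p: det(B) = (328)·p + (690).
Set (328)·p + (690) = -950  ⇒  (328)·p = -1640  ⇒  p = -5.

p = -5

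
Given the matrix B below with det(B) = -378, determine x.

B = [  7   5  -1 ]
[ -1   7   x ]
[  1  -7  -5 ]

x = -2

Expanding along the column containing x, det(B) is linear in x: det(B) = (54)·x + (-270).
Set (54)·x + (-270) = -378  ⇒  (54)·x = -108  ⇒  x = -2.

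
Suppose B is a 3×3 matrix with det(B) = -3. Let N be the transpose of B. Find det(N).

det(Bᵀ) = det(B).
det(N) = (1)·(-3) = -3

-3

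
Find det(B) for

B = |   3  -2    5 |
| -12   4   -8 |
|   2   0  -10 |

det(B) = 112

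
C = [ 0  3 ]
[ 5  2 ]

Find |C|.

The determinant is -15.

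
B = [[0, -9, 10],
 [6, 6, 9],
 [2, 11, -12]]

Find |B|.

-270

Expand along row 1:
  − (-9) · |6 9; 2 -12| = −(-9)·(-72 − 18) = -810
  + 10 · |6 6; 2 11| = 10·(66 − 12) = 540
Sum: (-810) + (540) = -270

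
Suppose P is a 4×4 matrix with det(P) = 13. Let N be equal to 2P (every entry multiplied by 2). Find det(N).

|N| = 208

For a 4×4 matrix, det(2P) = 2^4·det(P) = 16·det(P).
det(N) = (16)·(13) = 208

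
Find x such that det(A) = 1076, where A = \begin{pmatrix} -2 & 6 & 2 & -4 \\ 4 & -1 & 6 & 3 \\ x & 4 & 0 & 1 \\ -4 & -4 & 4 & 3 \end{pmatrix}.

Expanding along the row containing x, det(A) is linear in x: det(A) = (-62)·x + (1200).
Set (-62)·x + (1200) = 1076  ⇒  (-62)·x = -124  ⇒  x = 2.

x = 2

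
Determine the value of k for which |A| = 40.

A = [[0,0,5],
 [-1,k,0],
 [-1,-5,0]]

k = 3

Expanding along the row containing k, det(A) is linear in k: det(A) = (5)·k + (25).
Set (5)·k + (25) = 40  ⇒  (5)·k = 15  ⇒  k = 3.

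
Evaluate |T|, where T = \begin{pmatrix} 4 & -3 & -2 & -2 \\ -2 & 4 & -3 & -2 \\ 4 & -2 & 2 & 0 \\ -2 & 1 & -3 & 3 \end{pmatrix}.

232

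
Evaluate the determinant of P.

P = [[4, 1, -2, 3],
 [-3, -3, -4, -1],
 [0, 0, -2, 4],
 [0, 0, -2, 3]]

-18

P is block upper-triangular with a 2×2 block and a 2×2 block on the diagonal, so its determinant equals the product of the determinants of the diagonal blocks.
det of the 2×2 block = -9
det of the 2×2 block = 2
det = (-9)·(2) = -18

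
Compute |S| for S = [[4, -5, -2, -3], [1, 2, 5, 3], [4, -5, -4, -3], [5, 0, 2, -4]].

det(S) = 194

Expand along row 4 (it has 1 zero):
  − (5) · M_41   where M_41 = det([-5 -2 -3; 2 5 3; -5 -4 -3]) = -18
  − (2) · M_43   where M_43 = det([4 -5 -3; 1 2 3; 4 -5 -3]) = 0
  + (-4) · M_44   where M_44 = det([4 -5 -2; 1 2 5; 4 -5 -4]) = -26
det = (-1)·(5)·(-18) + (-1)·(2)·(0) + (+1)·(-4)·(-26) = 194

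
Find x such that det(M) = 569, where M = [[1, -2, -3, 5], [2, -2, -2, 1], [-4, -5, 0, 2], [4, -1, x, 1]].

Expanding along the row containing x, det(M) is linear in x: det(M) = (73)·x + (204).
Set (73)·x + (204) = 569  ⇒  (73)·x = 365  ⇒  x = 5.

x = 5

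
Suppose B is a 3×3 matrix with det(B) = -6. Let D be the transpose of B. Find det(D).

det(D) = -6

det(Bᵀ) = det(B).
det(D) = (1)·(-6) = -6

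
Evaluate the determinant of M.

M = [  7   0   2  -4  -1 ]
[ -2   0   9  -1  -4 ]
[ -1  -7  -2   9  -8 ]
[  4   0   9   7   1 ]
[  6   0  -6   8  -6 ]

Expand along column 2 (it has 4 zeros):
  − (-7) · M_32   where M_32 = det([7 2 -4 -1; -2 9 -1 -4; 4 9 7 1; 6 -6 8 -6]) = -9670
det = (-1)·(-7)·(-9670) = -67690

det(M) = -67690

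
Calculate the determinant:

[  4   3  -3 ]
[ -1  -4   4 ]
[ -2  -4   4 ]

0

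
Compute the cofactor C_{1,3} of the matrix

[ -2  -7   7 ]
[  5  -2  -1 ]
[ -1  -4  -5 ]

Delete row 1 and column 3; the remaining 2×2 submatrix is [5 -2; -1 -4].
Its determinant is 5·(-4) − (-2)·(-1) = -22.
The cofactor carries sign (−1)^(1+3) = +1, so C_{1,3} = +(-22) = -22.

-22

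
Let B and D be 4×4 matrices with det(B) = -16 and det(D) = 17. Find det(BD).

det(BD) = det(B)·det(D) = (-16)·(17) = -272

-272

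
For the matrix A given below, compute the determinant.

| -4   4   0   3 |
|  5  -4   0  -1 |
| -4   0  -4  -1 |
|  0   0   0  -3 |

-48

Expand along row 4 (it has 3 zeros):
  + (-3) · M_44   where M_44 = det([-4 4 0; 5 -4 0; -4 0 -4]) = 16
det = (+1)·(-3)·(16) = -48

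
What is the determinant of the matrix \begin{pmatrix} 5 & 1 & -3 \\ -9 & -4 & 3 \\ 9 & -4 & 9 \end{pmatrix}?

Expand along column 1:
  + 5 · |-4 3; -4 9| = 5·(-36 − (-12)) = -120
  − (-9) · |1 -3; -4 9| = −(-9)·(9 − 12) = -27
  + 9 · |1 -3; -4 3| = 9·(3 − 12) = -81
Sum: (-120) + (-27) + (-81) = -228

-228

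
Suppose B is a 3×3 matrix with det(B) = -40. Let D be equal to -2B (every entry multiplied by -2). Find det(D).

320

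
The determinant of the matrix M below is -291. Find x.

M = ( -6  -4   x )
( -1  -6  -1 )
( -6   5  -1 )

Expanding along the row containing x, det(M) is linear in x: det(M) = (-41)·x + (-86).
Set (-41)·x + (-86) = -291  ⇒  (-41)·x = -205  ⇒  x = 5.

5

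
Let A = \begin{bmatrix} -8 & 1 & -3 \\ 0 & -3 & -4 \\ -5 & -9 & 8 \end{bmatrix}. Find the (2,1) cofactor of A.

19

Delete row 2 and column 1; the remaining 2×2 submatrix is [1 -3; -9 8].
Its determinant is 1·8 − (-3)·(-9) = -19.
The cofactor carries sign (−1)^(2+1) = −1, so C_{2,1} = −(-19) = 19.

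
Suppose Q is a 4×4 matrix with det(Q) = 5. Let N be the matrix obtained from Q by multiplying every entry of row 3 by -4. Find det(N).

|N| = -20

Scaling one row by -4 multiplies the determinant by -4.
det(N) = (-4)·(5) = -20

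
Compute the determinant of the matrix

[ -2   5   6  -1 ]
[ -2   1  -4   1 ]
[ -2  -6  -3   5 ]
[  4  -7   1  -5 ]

-836

Expand along row 1:
  + (-2) · M_11   where M_11 = det([1 -4 1; -6 -3 5; -7 1 -5]) = 243
  − (5) · M_12   where M_12 = det([-2 -4 1; -2 -3 5; 4 1 -5]) = -50
  + (6) · M_13   where M_13 = det([-2 1 1; -2 -6 5; 4 -7 -5]) = -82
  − (-1) · M_14   where M_14 = det([-2 1 -4; -2 -6 -3; 4 -7 1]) = -108
det = (+1)·(-2)·(243) + (-1)·(5)·(-50) + (+1)·(6)·(-82) + (-1)·(-1)·(-108) = -836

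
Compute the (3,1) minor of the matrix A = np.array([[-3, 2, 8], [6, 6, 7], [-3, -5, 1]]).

Delete row 3 and column 1; the remaining 2×2 submatrix is [2 8; 6 7].
Its determinant is 2·7 − 8·6 = -34.

The minor is -34.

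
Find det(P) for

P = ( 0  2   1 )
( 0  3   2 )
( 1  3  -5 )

Expand along column 1:
  + 1 · |2 1; 3 2| = 1·(4 − 3) = 1

|P| = 1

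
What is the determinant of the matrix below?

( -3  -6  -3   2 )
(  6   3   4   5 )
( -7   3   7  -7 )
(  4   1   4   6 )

Expand along row 1:
  + (-3) · M_11   where M_11 = det([3 4 5; 3 7 -7; 1 4 6]) = 135
  − (-6) · M_12   where M_12 = det([6 4 5; -7 7 -7; 4 4 6]) = 196
  + (-3) · M_13   where M_13 = det([6 3 5; -7 3 -7; 4 1 6]) = 97
  − (2) · M_14   where M_14 = det([6 3 4; -7 3 7; 4 1 4]) = 122
det = (+1)·(-3)·(135) + (-1)·(-6)·(196) + (+1)·(-3)·(97) + (-1)·(2)·(122) = 236

236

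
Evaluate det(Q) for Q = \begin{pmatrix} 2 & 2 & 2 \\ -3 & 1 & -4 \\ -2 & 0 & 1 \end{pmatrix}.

Expand along column 2:
  − 2 · |-3 -4; -2 1| = −2·(-3 − 8) = 22
  + 1 · |2 2; -2 1| = 1·(2 − (-4)) = 6
Sum: (22) + (6) = 28

28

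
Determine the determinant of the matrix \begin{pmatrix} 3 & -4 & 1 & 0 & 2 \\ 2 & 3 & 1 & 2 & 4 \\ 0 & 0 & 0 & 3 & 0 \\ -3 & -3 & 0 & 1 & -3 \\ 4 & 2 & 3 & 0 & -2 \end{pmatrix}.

729

Expand along row 3 (it has 4 zeros):
  − (3) · M_34   where M_34 = det([3 -4 1 2; 2 3 1 4; -3 -3 0 -3; 4 2 3 -2]) = -243
det = (-1)·(3)·(-243) = 729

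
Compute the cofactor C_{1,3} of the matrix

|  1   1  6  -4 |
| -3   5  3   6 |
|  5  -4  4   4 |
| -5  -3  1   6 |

-424

Delete row 1 and column 3; the remaining 3×3 submatrix is [-3 5 6; 5 -4 4; -5 -3 6].
Its determinant is -424.
The cofactor carries sign (−1)^(1+3) = +1, so C_{1,3} = +(-424) = -424.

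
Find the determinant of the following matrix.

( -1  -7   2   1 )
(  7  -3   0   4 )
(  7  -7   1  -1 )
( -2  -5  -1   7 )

-811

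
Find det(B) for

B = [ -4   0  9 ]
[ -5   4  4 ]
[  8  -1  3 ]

Expand along row 1:
  + (-4) · |4 4; -1 3| = (-4)·(12 − (-4)) = -64
  + 9 · |-5 4; 8 -1| = 9·(5 − 32) = -243
Sum: (-64) + (-243) = -307

The determinant is -307.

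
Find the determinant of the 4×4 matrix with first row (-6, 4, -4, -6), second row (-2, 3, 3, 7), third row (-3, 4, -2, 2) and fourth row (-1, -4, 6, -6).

The determinant is -40.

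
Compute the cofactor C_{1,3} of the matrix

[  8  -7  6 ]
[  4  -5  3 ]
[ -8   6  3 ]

-16

Delete row 1 and column 3; the remaining 2×2 submatrix is [4 -5; -8 6].
Its determinant is 4·6 − (-5)·(-8) = -16.
The cofactor carries sign (−1)^(1+3) = +1, so C_{1,3} = +(-16) = -16.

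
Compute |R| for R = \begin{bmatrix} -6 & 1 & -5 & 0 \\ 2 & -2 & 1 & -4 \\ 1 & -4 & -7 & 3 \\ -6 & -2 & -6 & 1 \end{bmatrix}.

Expand along row 1 (it has 1 zero):
  + (-6) · M_11   where M_11 = det([-2 1 -4; -4 -7 3; -2 -6 1]) = -64
  − (1) · M_12   where M_12 = det([2 1 -4; 1 -7 3; -6 -6 1]) = 195
  + (-5) · M_13   where M_13 = det([2 -2 -4; 1 -4 3; -6 -2 1]) = 146
det = (+1)·(-6)·(-64) + (-1)·(1)·(195) + (+1)·(-5)·(146) = -541

-541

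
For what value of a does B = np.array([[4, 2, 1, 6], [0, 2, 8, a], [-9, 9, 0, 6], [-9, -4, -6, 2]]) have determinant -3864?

-8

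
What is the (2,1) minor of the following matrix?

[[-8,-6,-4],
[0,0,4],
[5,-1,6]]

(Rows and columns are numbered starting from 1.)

Delete row 2 and column 1; the remaining 2×2 submatrix is [-6 -4; -1 6].
Its determinant is (-6)·6 − (-4)·(-1) = -40.

The minor is -40.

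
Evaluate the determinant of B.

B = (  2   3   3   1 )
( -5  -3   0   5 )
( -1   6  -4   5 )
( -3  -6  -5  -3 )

Expand along row 2 (it has 1 zero):
  − (-5) · M_21   where M_21 = det([3 3 1; 6 -4 5; -6 -5 -3]) = 21
  + (-3) · M_22   where M_22 = det([2 3 1; -1 -4 5; -3 -5 -3]) = 13
  + (5) · M_24   where M_24 = det([2 3 3; -1 6 -4; -3 -6 -5]) = -15
det = (-1)·(-5)·(21) + (+1)·(-3)·(13) + (+1)·(5)·(-15) = -9

|B| = -9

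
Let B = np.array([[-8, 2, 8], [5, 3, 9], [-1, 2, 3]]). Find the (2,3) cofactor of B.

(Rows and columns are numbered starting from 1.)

14

Delete row 2 and column 3; the remaining 2×2 submatrix is [-8 2; -1 2].
Its determinant is (-8)·2 − 2·(-1) = -14.
The cofactor carries sign (−1)^(2+3) = −1, so C_{2,3} = −(-14) = 14.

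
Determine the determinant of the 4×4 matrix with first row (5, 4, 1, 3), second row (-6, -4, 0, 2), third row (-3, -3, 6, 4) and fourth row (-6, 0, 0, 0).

The determinant is -660.

Expand along row 4 (it has 3 zeros):
  − (-6) · M_41   where M_41 = det([4 1 3; -4 0 2; -3 6 4]) = -110
det = (-1)·(-6)·(-110) = -660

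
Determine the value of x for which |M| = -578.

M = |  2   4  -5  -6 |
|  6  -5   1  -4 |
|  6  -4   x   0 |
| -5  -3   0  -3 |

Expanding along the column containing x, det(M) is linear in x: det(M) = (416)·x + (-994).
Set (416)·x + (-994) = -578  ⇒  (416)·x = 416  ⇒  x = 1.

1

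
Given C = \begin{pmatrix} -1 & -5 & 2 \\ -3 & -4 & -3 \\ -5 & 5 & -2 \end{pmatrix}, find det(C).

det(C) = -138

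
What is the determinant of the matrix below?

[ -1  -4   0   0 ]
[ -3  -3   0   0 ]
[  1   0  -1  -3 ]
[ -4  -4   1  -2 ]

-45

The matrix is block lower-triangular with a 2×2 block and a 2×2 block on the diagonal, so its determinant equals the product of the determinants of the diagonal blocks.
det of the 2×2 block = -9
det of the 2×2 block = 5
det = (-9)·(5) = -45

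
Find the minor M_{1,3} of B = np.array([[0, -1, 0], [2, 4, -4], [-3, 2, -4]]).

Delete row 1 and column 3; the remaining 2×2 submatrix is [2 4; -3 2].
Its determinant is 2·2 − 4·(-3) = 16.

16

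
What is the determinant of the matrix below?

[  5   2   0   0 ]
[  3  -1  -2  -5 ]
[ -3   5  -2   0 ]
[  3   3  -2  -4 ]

Expand along row 1 (it has 2 zeros):
  + (5) · M_11   where M_11 = det([-1 -2 -5; 5 -2 0; 3 -2 -4]) = -28
  − (2) · M_12   where M_12 = det([3 -2 -5; -3 -2 0; 3 -2 -4]) = -12
det = (+1)·(5)·(-28) + (-1)·(2)·(-12) = -116

-116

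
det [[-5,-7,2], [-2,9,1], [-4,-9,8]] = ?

Expand along row 1:
  + (-5) · |9 1; -9 8| = (-5)·(72 − (-9)) = -405
  − (-7) · |-2 1; -4 8| = −(-7)·(-16 − (-4)) = -84
  + 2 · |-2 9; -4 -9| = 2·(18 − (-36)) = 108
Sum: (-405) + (-84) + (108) = -381

-381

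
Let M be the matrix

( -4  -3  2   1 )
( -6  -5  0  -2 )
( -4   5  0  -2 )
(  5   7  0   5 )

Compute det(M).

Expand along column 3 (it has 3 zeros):
  + (2) · M_13   where M_13 = det([-6 -5 -2; -4 5 -2; 5 7 5]) = -178
det = (+1)·(2)·(-178) = -356

-356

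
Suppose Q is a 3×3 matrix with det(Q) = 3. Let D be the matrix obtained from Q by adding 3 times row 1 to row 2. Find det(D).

Adding a multiple of one row to another leaves the determinant unchanged.
det(D) = (1)·(3) = 3

3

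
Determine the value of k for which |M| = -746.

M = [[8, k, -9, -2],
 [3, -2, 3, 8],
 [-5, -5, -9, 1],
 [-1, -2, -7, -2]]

2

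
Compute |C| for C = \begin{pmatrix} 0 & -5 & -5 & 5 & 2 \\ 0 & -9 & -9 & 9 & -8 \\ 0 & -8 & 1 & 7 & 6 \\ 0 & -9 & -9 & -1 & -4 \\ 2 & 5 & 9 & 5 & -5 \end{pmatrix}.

Expand along column 1 (it has 4 zeros):
  + (2) · M_51   where M_51 = det([-5 -5 5 2; -9 -9 9 -8; -8 1 7 6; -9 -9 -1 -4]) = -5220
det = (+1)·(2)·(-5220) = -10440

-10440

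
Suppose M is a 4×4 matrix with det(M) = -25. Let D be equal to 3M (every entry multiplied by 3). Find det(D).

For a 4×4 matrix, det(3M) = 3^4·det(M) = 81·det(M).
det(D) = (81)·(-25) = -2025

-2025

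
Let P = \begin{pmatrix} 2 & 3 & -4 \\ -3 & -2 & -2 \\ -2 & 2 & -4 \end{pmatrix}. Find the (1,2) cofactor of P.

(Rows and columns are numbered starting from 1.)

-8

Delete row 1 and column 2; the remaining 2×2 submatrix is [-3 -2; -2 -4].
Its determinant is (-3)·(-4) − (-2)·(-2) = 8.
The cofactor carries sign (−1)^(1+2) = −1, so C_{1,2} = −(8) = -8.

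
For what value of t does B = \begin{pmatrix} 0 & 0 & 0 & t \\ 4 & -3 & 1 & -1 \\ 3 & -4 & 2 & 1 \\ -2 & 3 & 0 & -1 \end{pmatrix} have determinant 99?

t = 9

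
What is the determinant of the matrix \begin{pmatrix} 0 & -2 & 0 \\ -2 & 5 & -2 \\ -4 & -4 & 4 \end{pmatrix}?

The determinant is -32.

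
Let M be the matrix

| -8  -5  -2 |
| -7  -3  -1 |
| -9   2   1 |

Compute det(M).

10

Expand along column 1:
  + (-8) · |-3 -1; 2 1| = (-8)·(-3 − (-2)) = 8
  − (-7) · |-5 -2; 2 1| = −(-7)·(-5 − (-4)) = -7
  + (-9) · |-5 -2; -3 -1| = (-9)·(5 − 6) = 9
Sum: (8) + (-7) + (9) = 10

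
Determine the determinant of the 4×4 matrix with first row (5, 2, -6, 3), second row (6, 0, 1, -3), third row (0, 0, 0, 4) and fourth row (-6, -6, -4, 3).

Expand along row 3 (it has 3 zeros):
  − (4) · M_34   where M_34 = det([5 2 -6; 6 0 1; -6 -6 -4]) = 282
det = (-1)·(4)·(282) = -1128

-1128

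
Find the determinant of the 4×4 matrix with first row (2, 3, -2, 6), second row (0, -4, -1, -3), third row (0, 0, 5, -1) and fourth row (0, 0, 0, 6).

The determinant is -240.

The matrix is upper triangular, so the determinant is the product of the diagonal entries:
det = (2) · (-4) · (5) · (6) = -240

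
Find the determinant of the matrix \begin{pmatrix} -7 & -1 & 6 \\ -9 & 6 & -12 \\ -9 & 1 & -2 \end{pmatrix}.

The determinant is 180.

Expand along column 1:
  + (-7) · |6 -12; 1 -2| = (-7)·(-12 − (-12)) = 0
  − (-9) · |-1 6; 1 -2| = −(-9)·(2 − 6) = -36
  + (-9) · |-1 6; 6 -12| = (-9)·(12 − 36) = 216
Sum: (0) + (-36) + (216) = 180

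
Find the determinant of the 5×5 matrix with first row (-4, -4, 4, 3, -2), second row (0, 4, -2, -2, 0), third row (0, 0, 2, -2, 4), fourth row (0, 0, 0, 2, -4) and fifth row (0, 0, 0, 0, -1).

64

The matrix is upper triangular, so the determinant is the product of the diagonal entries:
det = (-4) · (4) · (2) · (2) · (-1) = 64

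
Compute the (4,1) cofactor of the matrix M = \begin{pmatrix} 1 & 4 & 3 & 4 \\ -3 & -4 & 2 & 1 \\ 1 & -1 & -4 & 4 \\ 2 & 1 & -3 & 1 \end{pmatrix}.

Delete row 4 and column 1; the remaining 3×3 submatrix is [4 3 4; -4 2 1; -1 -4 4].
Its determinant is 165.
The cofactor carries sign (−1)^(4+1) = −1, so C_{4,1} = −(165) = -165.

-165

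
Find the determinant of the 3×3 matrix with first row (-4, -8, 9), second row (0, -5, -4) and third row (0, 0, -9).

The determinant is -180.

The matrix is upper triangular, so the determinant is the product of the diagonal entries:
det = (-4) · (-5) · (-9) = -180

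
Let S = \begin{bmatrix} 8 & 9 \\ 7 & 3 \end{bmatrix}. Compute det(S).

|S| = -39

det(S) = 8·3 − 9·7 = 24 − 63 = -39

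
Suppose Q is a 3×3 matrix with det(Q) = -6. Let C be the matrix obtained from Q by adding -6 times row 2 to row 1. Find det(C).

-6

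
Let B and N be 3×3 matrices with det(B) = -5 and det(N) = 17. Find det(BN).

det(BN) = -85

det(BN) = det(B)·det(N) = (-5)·(17) = -85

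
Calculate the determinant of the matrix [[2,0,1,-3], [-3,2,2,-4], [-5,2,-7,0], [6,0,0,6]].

Expand along row 4 (it has 2 zeros):
  − (6) · M_41   where M_41 = det([0 1 -3; 2 2 -4; 2 -7 0]) = 46
  + (6) · M_44   where M_44 = det([2 0 1; -3 2 2; -5 2 -7]) = -32
det = (-1)·(6)·(46) + (+1)·(6)·(-32) = -468

The determinant is -468.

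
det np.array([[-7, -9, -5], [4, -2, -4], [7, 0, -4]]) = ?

Expand along row 3:
  + 7 · |-9 -5; -2 -4| = 7·(36 − 10) = 182
  + (-4) · |-7 -9; 4 -2| = (-4)·(14 − (-36)) = -200
Sum: (182) + (-200) = -18

The determinant is -18.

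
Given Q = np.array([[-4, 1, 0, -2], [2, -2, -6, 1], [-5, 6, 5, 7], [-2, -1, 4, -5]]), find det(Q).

Expand along row 1 (it has 1 zero):
  + (-4) · M_11   where M_11 = det([-2 -6 1; 6 5 7; -1 4 -5]) = -3
  − (1) · M_12   where M_12 = det([2 -6 1; -5 5 7; -2 4 -5]) = 118
  − (-2) · M_14   where M_14 = det([2 -2 -6; -5 6 5; -2 -1 4]) = -64
det = (+1)·(-4)·(-3) + (-1)·(1)·(118) + (-1)·(-2)·(-64) = -234

-234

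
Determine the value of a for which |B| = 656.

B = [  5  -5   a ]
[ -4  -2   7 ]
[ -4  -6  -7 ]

Expanding along the column containing a, det(B) is linear in a: det(B) = (16)·a + (560).
Set (16)·a + (560) = 656  ⇒  (16)·a = 96  ⇒  a = 6.

a = 6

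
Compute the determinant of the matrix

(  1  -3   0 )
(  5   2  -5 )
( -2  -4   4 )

Expand along column 3:
  − (-5) · |1 -3; -2 -4| = −(-5)·(-4 − 6) = -50
  + 4 · |1 -3; 5 2| = 4·(2 − (-15)) = 68
Sum: (-50) + (68) = 18

The determinant is 18.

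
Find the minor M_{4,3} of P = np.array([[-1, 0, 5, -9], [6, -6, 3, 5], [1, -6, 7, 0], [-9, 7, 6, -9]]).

Delete row 4 and column 3; the remaining 3×3 submatrix is [-1 0 -9; 6 -6 5; 1 -6 0].
Its determinant is 240.

The minor is 240.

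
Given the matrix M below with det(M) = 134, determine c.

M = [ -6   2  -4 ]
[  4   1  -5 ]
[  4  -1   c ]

c = -8

Expanding along the column containing c, det(M) is linear in c: det(M) = (-14)·c + (22).
Set (-14)·c + (22) = 134  ⇒  (-14)·c = 112  ⇒  c = -8.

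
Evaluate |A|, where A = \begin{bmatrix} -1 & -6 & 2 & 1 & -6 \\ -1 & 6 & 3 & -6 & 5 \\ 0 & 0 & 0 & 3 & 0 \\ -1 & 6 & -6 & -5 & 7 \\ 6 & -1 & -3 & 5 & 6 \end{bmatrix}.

Expand along row 3 (it has 4 zeros):
  − (3) · M_34   where M_34 = det([-1 -6 2 -6; -1 6 3 5; -1 6 -6 7; 6 -1 -3 6]) = 713
det = (-1)·(3)·(713) = -2139

-2139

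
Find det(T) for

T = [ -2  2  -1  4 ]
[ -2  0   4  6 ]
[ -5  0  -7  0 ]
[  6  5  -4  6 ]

-742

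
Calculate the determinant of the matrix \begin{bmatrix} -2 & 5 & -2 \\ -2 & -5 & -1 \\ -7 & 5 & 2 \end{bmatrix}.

The determinant is 155.

Expand along row 1:
  + (-2) · |-5 -1; 5 2| = (-2)·(-10 − (-5)) = 10
  − 5 · |-2 -1; -7 2| = −5·(-4 − 7) = 55
  + (-2) · |-2 -5; -7 5| = (-2)·(-10 − 35) = 90
Sum: (10) + (55) + (90) = 155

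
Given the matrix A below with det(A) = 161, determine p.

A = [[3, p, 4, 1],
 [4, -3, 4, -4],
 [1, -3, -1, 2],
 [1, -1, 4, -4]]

Expanding along the column containing p, det(A) is linear in p: det(A) = (12)·p + (173).
Set (12)·p + (173) = 161  ⇒  (12)·p = -12  ⇒  p = -1.

-1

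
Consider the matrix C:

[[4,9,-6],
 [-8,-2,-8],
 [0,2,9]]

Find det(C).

The determinant is 736.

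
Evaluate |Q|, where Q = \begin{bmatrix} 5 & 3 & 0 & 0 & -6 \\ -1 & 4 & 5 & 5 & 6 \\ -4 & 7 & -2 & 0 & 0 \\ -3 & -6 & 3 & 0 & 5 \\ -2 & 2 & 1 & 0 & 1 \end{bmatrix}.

|Q| = 410

Expand along column 4 (it has 4 zeros):
  + (5) · M_24   where M_24 = det([5 3 0 -6; -4 7 -2 0; -3 -6 3 5; -2 2 1 1]) = 82
det = (+1)·(5)·(82) = 410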